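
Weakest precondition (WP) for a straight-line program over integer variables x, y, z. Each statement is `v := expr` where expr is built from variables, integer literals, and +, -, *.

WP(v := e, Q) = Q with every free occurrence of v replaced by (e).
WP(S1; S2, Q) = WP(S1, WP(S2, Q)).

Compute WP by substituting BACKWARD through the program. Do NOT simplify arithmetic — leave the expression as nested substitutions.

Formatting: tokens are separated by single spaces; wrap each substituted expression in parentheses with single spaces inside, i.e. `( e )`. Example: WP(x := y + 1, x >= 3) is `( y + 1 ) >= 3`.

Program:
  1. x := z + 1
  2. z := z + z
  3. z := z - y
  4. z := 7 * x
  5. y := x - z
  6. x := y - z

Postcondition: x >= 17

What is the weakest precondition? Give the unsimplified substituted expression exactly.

Answer: ( ( ( z + 1 ) - ( 7 * ( z + 1 ) ) ) - ( 7 * ( z + 1 ) ) ) >= 17

Derivation:
post: x >= 17
stmt 6: x := y - z  -- replace 1 occurrence(s) of x with (y - z)
  => ( y - z ) >= 17
stmt 5: y := x - z  -- replace 1 occurrence(s) of y with (x - z)
  => ( ( x - z ) - z ) >= 17
stmt 4: z := 7 * x  -- replace 2 occurrence(s) of z with (7 * x)
  => ( ( x - ( 7 * x ) ) - ( 7 * x ) ) >= 17
stmt 3: z := z - y  -- replace 0 occurrence(s) of z with (z - y)
  => ( ( x - ( 7 * x ) ) - ( 7 * x ) ) >= 17
stmt 2: z := z + z  -- replace 0 occurrence(s) of z with (z + z)
  => ( ( x - ( 7 * x ) ) - ( 7 * x ) ) >= 17
stmt 1: x := z + 1  -- replace 3 occurrence(s) of x with (z + 1)
  => ( ( ( z + 1 ) - ( 7 * ( z + 1 ) ) ) - ( 7 * ( z + 1 ) ) ) >= 17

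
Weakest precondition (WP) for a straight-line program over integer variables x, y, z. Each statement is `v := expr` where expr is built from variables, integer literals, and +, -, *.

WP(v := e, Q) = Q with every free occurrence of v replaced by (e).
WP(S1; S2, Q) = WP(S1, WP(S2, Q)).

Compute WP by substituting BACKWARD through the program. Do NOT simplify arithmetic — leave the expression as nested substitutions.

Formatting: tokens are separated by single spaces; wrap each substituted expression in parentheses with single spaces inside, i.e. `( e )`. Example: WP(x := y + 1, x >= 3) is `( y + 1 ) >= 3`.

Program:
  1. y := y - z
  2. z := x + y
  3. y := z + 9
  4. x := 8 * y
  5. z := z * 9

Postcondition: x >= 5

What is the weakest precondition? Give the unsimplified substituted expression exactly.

post: x >= 5
stmt 5: z := z * 9  -- replace 0 occurrence(s) of z with (z * 9)
  => x >= 5
stmt 4: x := 8 * y  -- replace 1 occurrence(s) of x with (8 * y)
  => ( 8 * y ) >= 5
stmt 3: y := z + 9  -- replace 1 occurrence(s) of y with (z + 9)
  => ( 8 * ( z + 9 ) ) >= 5
stmt 2: z := x + y  -- replace 1 occurrence(s) of z with (x + y)
  => ( 8 * ( ( x + y ) + 9 ) ) >= 5
stmt 1: y := y - z  -- replace 1 occurrence(s) of y with (y - z)
  => ( 8 * ( ( x + ( y - z ) ) + 9 ) ) >= 5

Answer: ( 8 * ( ( x + ( y - z ) ) + 9 ) ) >= 5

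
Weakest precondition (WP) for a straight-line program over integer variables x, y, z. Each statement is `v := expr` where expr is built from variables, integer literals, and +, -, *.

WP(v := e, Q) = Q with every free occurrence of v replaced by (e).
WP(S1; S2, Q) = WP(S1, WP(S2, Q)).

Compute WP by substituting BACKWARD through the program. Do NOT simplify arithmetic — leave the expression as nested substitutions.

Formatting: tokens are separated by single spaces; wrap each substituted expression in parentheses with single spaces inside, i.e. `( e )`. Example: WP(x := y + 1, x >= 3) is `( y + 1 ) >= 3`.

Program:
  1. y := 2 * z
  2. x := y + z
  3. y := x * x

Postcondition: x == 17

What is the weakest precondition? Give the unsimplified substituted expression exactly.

post: x == 17
stmt 3: y := x * x  -- replace 0 occurrence(s) of y with (x * x)
  => x == 17
stmt 2: x := y + z  -- replace 1 occurrence(s) of x with (y + z)
  => ( y + z ) == 17
stmt 1: y := 2 * z  -- replace 1 occurrence(s) of y with (2 * z)
  => ( ( 2 * z ) + z ) == 17

Answer: ( ( 2 * z ) + z ) == 17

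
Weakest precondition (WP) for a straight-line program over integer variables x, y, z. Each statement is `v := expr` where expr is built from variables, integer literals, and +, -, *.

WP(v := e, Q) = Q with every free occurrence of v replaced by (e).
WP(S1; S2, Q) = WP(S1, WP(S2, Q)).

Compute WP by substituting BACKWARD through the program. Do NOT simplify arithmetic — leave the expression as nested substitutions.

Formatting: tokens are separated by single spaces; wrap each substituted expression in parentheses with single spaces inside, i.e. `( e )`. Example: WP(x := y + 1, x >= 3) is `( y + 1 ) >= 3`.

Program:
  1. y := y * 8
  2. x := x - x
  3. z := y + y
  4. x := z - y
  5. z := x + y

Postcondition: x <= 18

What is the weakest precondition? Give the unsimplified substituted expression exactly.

Answer: ( ( ( y * 8 ) + ( y * 8 ) ) - ( y * 8 ) ) <= 18

Derivation:
post: x <= 18
stmt 5: z := x + y  -- replace 0 occurrence(s) of z with (x + y)
  => x <= 18
stmt 4: x := z - y  -- replace 1 occurrence(s) of x with (z - y)
  => ( z - y ) <= 18
stmt 3: z := y + y  -- replace 1 occurrence(s) of z with (y + y)
  => ( ( y + y ) - y ) <= 18
stmt 2: x := x - x  -- replace 0 occurrence(s) of x with (x - x)
  => ( ( y + y ) - y ) <= 18
stmt 1: y := y * 8  -- replace 3 occurrence(s) of y with (y * 8)
  => ( ( ( y * 8 ) + ( y * 8 ) ) - ( y * 8 ) ) <= 18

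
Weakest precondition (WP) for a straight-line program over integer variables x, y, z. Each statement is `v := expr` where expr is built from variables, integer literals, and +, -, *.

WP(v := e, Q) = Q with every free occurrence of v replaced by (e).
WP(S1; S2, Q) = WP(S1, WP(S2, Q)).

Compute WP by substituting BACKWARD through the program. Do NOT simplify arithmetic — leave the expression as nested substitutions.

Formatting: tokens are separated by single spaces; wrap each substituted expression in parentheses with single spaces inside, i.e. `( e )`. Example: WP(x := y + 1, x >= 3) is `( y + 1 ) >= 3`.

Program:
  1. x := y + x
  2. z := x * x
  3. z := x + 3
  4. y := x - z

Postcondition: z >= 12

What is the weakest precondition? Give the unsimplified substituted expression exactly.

post: z >= 12
stmt 4: y := x - z  -- replace 0 occurrence(s) of y with (x - z)
  => z >= 12
stmt 3: z := x + 3  -- replace 1 occurrence(s) of z with (x + 3)
  => ( x + 3 ) >= 12
stmt 2: z := x * x  -- replace 0 occurrence(s) of z with (x * x)
  => ( x + 3 ) >= 12
stmt 1: x := y + x  -- replace 1 occurrence(s) of x with (y + x)
  => ( ( y + x ) + 3 ) >= 12

Answer: ( ( y + x ) + 3 ) >= 12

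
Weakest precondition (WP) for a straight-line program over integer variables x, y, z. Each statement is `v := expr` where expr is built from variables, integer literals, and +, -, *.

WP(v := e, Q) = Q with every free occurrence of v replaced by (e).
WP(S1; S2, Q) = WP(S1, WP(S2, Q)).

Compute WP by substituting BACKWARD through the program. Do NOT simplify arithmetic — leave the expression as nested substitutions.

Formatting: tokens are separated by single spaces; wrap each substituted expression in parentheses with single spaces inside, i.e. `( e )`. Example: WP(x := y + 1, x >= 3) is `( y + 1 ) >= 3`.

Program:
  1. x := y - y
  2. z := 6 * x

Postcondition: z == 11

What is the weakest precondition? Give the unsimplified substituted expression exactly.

Answer: ( 6 * ( y - y ) ) == 11

Derivation:
post: z == 11
stmt 2: z := 6 * x  -- replace 1 occurrence(s) of z with (6 * x)
  => ( 6 * x ) == 11
stmt 1: x := y - y  -- replace 1 occurrence(s) of x with (y - y)
  => ( 6 * ( y - y ) ) == 11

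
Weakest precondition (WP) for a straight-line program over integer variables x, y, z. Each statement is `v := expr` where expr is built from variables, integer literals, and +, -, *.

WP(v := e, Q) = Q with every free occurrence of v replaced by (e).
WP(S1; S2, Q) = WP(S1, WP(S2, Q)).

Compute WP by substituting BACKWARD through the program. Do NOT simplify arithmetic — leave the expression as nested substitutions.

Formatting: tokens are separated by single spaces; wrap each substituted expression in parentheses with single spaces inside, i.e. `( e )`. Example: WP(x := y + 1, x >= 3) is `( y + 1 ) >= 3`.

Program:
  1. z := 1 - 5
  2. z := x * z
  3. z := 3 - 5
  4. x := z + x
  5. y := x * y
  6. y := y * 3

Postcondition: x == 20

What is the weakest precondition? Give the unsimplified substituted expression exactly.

post: x == 20
stmt 6: y := y * 3  -- replace 0 occurrence(s) of y with (y * 3)
  => x == 20
stmt 5: y := x * y  -- replace 0 occurrence(s) of y with (x * y)
  => x == 20
stmt 4: x := z + x  -- replace 1 occurrence(s) of x with (z + x)
  => ( z + x ) == 20
stmt 3: z := 3 - 5  -- replace 1 occurrence(s) of z with (3 - 5)
  => ( ( 3 - 5 ) + x ) == 20
stmt 2: z := x * z  -- replace 0 occurrence(s) of z with (x * z)
  => ( ( 3 - 5 ) + x ) == 20
stmt 1: z := 1 - 5  -- replace 0 occurrence(s) of z with (1 - 5)
  => ( ( 3 - 5 ) + x ) == 20

Answer: ( ( 3 - 5 ) + x ) == 20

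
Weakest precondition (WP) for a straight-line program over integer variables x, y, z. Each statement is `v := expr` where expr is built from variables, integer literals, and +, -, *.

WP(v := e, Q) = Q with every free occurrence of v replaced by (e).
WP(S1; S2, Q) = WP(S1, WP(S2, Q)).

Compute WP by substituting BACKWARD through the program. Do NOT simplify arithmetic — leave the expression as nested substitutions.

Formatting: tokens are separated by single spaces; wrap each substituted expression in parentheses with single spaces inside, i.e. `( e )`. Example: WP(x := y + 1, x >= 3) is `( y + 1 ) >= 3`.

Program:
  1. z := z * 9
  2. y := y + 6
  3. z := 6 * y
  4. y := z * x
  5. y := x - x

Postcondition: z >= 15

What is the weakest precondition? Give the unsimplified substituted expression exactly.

Answer: ( 6 * ( y + 6 ) ) >= 15

Derivation:
post: z >= 15
stmt 5: y := x - x  -- replace 0 occurrence(s) of y with (x - x)
  => z >= 15
stmt 4: y := z * x  -- replace 0 occurrence(s) of y with (z * x)
  => z >= 15
stmt 3: z := 6 * y  -- replace 1 occurrence(s) of z with (6 * y)
  => ( 6 * y ) >= 15
stmt 2: y := y + 6  -- replace 1 occurrence(s) of y with (y + 6)
  => ( 6 * ( y + 6 ) ) >= 15
stmt 1: z := z * 9  -- replace 0 occurrence(s) of z with (z * 9)
  => ( 6 * ( y + 6 ) ) >= 15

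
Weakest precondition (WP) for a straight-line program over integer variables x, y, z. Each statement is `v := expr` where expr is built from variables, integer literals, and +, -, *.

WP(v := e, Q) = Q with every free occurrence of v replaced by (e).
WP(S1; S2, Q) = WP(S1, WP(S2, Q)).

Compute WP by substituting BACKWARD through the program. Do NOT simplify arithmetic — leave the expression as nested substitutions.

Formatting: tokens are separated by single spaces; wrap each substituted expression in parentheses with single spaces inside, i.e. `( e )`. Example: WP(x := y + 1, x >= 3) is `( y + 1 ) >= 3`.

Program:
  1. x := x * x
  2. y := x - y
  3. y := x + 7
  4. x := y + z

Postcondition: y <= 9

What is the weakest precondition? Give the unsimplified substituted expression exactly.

Answer: ( ( x * x ) + 7 ) <= 9

Derivation:
post: y <= 9
stmt 4: x := y + z  -- replace 0 occurrence(s) of x with (y + z)
  => y <= 9
stmt 3: y := x + 7  -- replace 1 occurrence(s) of y with (x + 7)
  => ( x + 7 ) <= 9
stmt 2: y := x - y  -- replace 0 occurrence(s) of y with (x - y)
  => ( x + 7 ) <= 9
stmt 1: x := x * x  -- replace 1 occurrence(s) of x with (x * x)
  => ( ( x * x ) + 7 ) <= 9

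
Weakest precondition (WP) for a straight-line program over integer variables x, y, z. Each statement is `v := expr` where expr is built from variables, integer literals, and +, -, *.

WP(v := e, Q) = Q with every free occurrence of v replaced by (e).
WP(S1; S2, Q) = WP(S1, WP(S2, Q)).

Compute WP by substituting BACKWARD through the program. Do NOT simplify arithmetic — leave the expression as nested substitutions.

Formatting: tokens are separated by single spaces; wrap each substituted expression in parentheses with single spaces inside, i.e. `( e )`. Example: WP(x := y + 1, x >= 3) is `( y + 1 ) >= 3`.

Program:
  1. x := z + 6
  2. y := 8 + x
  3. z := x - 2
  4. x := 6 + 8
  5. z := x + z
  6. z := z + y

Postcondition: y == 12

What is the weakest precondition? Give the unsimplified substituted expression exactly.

Answer: ( 8 + ( z + 6 ) ) == 12

Derivation:
post: y == 12
stmt 6: z := z + y  -- replace 0 occurrence(s) of z with (z + y)
  => y == 12
stmt 5: z := x + z  -- replace 0 occurrence(s) of z with (x + z)
  => y == 12
stmt 4: x := 6 + 8  -- replace 0 occurrence(s) of x with (6 + 8)
  => y == 12
stmt 3: z := x - 2  -- replace 0 occurrence(s) of z with (x - 2)
  => y == 12
stmt 2: y := 8 + x  -- replace 1 occurrence(s) of y with (8 + x)
  => ( 8 + x ) == 12
stmt 1: x := z + 6  -- replace 1 occurrence(s) of x with (z + 6)
  => ( 8 + ( z + 6 ) ) == 12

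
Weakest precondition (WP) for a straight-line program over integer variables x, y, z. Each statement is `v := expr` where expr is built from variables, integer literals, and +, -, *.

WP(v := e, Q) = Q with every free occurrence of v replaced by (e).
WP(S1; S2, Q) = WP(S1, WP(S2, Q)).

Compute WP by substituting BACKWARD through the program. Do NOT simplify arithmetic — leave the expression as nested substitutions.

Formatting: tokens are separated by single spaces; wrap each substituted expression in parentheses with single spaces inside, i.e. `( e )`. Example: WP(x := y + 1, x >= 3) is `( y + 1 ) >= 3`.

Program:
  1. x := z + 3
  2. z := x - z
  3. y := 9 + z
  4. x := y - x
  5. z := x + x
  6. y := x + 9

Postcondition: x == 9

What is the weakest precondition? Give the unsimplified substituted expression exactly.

Answer: ( ( 9 + ( ( z + 3 ) - z ) ) - ( z + 3 ) ) == 9

Derivation:
post: x == 9
stmt 6: y := x + 9  -- replace 0 occurrence(s) of y with (x + 9)
  => x == 9
stmt 5: z := x + x  -- replace 0 occurrence(s) of z with (x + x)
  => x == 9
stmt 4: x := y - x  -- replace 1 occurrence(s) of x with (y - x)
  => ( y - x ) == 9
stmt 3: y := 9 + z  -- replace 1 occurrence(s) of y with (9 + z)
  => ( ( 9 + z ) - x ) == 9
stmt 2: z := x - z  -- replace 1 occurrence(s) of z with (x - z)
  => ( ( 9 + ( x - z ) ) - x ) == 9
stmt 1: x := z + 3  -- replace 2 occurrence(s) of x with (z + 3)
  => ( ( 9 + ( ( z + 3 ) - z ) ) - ( z + 3 ) ) == 9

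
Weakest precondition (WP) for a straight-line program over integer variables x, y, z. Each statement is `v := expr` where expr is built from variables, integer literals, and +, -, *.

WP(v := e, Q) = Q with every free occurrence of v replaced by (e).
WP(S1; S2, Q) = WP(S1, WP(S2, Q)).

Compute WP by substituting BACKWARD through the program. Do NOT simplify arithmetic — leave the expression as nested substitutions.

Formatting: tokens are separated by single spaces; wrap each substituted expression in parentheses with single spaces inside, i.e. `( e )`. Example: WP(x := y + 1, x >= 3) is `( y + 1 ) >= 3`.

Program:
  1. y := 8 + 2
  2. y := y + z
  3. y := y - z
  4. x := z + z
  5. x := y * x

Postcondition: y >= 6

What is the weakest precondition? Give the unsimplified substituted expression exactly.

Answer: ( ( ( 8 + 2 ) + z ) - z ) >= 6

Derivation:
post: y >= 6
stmt 5: x := y * x  -- replace 0 occurrence(s) of x with (y * x)
  => y >= 6
stmt 4: x := z + z  -- replace 0 occurrence(s) of x with (z + z)
  => y >= 6
stmt 3: y := y - z  -- replace 1 occurrence(s) of y with (y - z)
  => ( y - z ) >= 6
stmt 2: y := y + z  -- replace 1 occurrence(s) of y with (y + z)
  => ( ( y + z ) - z ) >= 6
stmt 1: y := 8 + 2  -- replace 1 occurrence(s) of y with (8 + 2)
  => ( ( ( 8 + 2 ) + z ) - z ) >= 6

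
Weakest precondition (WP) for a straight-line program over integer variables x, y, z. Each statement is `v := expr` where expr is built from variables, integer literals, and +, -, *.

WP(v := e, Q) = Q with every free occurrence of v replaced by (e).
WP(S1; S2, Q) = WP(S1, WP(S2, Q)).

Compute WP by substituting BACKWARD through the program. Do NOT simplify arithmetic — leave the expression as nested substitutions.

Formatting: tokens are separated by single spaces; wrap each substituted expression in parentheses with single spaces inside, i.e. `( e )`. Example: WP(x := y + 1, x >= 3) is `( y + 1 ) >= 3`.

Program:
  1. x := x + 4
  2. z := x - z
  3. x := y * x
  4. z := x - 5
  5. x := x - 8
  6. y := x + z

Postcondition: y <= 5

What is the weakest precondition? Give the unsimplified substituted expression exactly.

Answer: ( ( ( y * ( x + 4 ) ) - 8 ) + ( ( y * ( x + 4 ) ) - 5 ) ) <= 5

Derivation:
post: y <= 5
stmt 6: y := x + z  -- replace 1 occurrence(s) of y with (x + z)
  => ( x + z ) <= 5
stmt 5: x := x - 8  -- replace 1 occurrence(s) of x with (x - 8)
  => ( ( x - 8 ) + z ) <= 5
stmt 4: z := x - 5  -- replace 1 occurrence(s) of z with (x - 5)
  => ( ( x - 8 ) + ( x - 5 ) ) <= 5
stmt 3: x := y * x  -- replace 2 occurrence(s) of x with (y * x)
  => ( ( ( y * x ) - 8 ) + ( ( y * x ) - 5 ) ) <= 5
stmt 2: z := x - z  -- replace 0 occurrence(s) of z with (x - z)
  => ( ( ( y * x ) - 8 ) + ( ( y * x ) - 5 ) ) <= 5
stmt 1: x := x + 4  -- replace 2 occurrence(s) of x with (x + 4)
  => ( ( ( y * ( x + 4 ) ) - 8 ) + ( ( y * ( x + 4 ) ) - 5 ) ) <= 5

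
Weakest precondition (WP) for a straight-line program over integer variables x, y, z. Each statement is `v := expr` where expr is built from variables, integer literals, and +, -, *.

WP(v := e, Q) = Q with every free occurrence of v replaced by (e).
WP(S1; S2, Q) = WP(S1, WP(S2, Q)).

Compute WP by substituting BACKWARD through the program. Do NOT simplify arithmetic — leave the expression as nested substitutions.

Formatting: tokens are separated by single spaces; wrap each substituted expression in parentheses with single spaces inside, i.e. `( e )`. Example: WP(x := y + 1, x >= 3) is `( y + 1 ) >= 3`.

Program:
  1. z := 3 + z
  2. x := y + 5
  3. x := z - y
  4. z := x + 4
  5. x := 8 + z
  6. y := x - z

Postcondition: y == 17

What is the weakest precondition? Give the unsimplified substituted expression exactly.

Answer: ( ( 8 + ( ( ( 3 + z ) - y ) + 4 ) ) - ( ( ( 3 + z ) - y ) + 4 ) ) == 17

Derivation:
post: y == 17
stmt 6: y := x - z  -- replace 1 occurrence(s) of y with (x - z)
  => ( x - z ) == 17
stmt 5: x := 8 + z  -- replace 1 occurrence(s) of x with (8 + z)
  => ( ( 8 + z ) - z ) == 17
stmt 4: z := x + 4  -- replace 2 occurrence(s) of z with (x + 4)
  => ( ( 8 + ( x + 4 ) ) - ( x + 4 ) ) == 17
stmt 3: x := z - y  -- replace 2 occurrence(s) of x with (z - y)
  => ( ( 8 + ( ( z - y ) + 4 ) ) - ( ( z - y ) + 4 ) ) == 17
stmt 2: x := y + 5  -- replace 0 occurrence(s) of x with (y + 5)
  => ( ( 8 + ( ( z - y ) + 4 ) ) - ( ( z - y ) + 4 ) ) == 17
stmt 1: z := 3 + z  -- replace 2 occurrence(s) of z with (3 + z)
  => ( ( 8 + ( ( ( 3 + z ) - y ) + 4 ) ) - ( ( ( 3 + z ) - y ) + 4 ) ) == 17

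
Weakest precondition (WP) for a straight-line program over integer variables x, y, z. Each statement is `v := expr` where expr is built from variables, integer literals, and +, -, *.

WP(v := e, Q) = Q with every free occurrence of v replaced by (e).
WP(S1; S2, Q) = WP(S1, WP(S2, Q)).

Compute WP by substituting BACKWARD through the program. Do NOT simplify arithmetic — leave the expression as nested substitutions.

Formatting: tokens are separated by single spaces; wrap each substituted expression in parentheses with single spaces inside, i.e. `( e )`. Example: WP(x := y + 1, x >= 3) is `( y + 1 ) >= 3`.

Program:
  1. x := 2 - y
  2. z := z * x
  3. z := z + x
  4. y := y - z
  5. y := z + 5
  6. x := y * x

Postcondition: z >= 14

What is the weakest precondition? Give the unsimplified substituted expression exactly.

post: z >= 14
stmt 6: x := y * x  -- replace 0 occurrence(s) of x with (y * x)
  => z >= 14
stmt 5: y := z + 5  -- replace 0 occurrence(s) of y with (z + 5)
  => z >= 14
stmt 4: y := y - z  -- replace 0 occurrence(s) of y with (y - z)
  => z >= 14
stmt 3: z := z + x  -- replace 1 occurrence(s) of z with (z + x)
  => ( z + x ) >= 14
stmt 2: z := z * x  -- replace 1 occurrence(s) of z with (z * x)
  => ( ( z * x ) + x ) >= 14
stmt 1: x := 2 - y  -- replace 2 occurrence(s) of x with (2 - y)
  => ( ( z * ( 2 - y ) ) + ( 2 - y ) ) >= 14

Answer: ( ( z * ( 2 - y ) ) + ( 2 - y ) ) >= 14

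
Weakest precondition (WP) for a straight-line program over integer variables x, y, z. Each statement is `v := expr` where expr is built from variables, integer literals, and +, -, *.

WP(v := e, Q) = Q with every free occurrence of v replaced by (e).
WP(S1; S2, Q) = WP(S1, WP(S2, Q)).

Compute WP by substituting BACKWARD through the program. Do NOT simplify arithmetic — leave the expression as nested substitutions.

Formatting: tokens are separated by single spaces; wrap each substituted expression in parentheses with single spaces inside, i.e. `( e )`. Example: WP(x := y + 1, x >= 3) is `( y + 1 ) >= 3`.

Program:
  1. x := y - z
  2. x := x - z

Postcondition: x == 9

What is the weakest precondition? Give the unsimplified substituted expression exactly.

post: x == 9
stmt 2: x := x - z  -- replace 1 occurrence(s) of x with (x - z)
  => ( x - z ) == 9
stmt 1: x := y - z  -- replace 1 occurrence(s) of x with (y - z)
  => ( ( y - z ) - z ) == 9

Answer: ( ( y - z ) - z ) == 9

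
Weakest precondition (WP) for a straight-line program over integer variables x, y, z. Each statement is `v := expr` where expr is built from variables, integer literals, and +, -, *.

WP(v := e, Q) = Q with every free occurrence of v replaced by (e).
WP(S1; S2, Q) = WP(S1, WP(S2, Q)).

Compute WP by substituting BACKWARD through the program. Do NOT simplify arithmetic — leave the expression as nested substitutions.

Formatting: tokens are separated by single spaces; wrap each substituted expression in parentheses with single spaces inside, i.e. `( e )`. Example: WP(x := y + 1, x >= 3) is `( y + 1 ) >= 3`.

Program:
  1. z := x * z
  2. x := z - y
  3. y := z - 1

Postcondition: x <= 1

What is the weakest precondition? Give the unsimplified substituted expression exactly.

post: x <= 1
stmt 3: y := z - 1  -- replace 0 occurrence(s) of y with (z - 1)
  => x <= 1
stmt 2: x := z - y  -- replace 1 occurrence(s) of x with (z - y)
  => ( z - y ) <= 1
stmt 1: z := x * z  -- replace 1 occurrence(s) of z with (x * z)
  => ( ( x * z ) - y ) <= 1

Answer: ( ( x * z ) - y ) <= 1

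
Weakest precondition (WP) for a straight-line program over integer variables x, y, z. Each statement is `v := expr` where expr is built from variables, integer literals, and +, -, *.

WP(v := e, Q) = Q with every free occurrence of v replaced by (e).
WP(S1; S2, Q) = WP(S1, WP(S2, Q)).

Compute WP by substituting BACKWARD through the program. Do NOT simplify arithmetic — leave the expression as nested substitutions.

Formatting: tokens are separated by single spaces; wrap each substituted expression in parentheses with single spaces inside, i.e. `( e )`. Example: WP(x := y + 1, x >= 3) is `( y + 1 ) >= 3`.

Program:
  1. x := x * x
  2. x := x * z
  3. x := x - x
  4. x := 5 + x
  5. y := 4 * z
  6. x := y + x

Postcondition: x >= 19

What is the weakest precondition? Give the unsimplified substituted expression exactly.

Answer: ( ( 4 * z ) + ( 5 + ( ( ( x * x ) * z ) - ( ( x * x ) * z ) ) ) ) >= 19

Derivation:
post: x >= 19
stmt 6: x := y + x  -- replace 1 occurrence(s) of x with (y + x)
  => ( y + x ) >= 19
stmt 5: y := 4 * z  -- replace 1 occurrence(s) of y with (4 * z)
  => ( ( 4 * z ) + x ) >= 19
stmt 4: x := 5 + x  -- replace 1 occurrence(s) of x with (5 + x)
  => ( ( 4 * z ) + ( 5 + x ) ) >= 19
stmt 3: x := x - x  -- replace 1 occurrence(s) of x with (x - x)
  => ( ( 4 * z ) + ( 5 + ( x - x ) ) ) >= 19
stmt 2: x := x * z  -- replace 2 occurrence(s) of x with (x * z)
  => ( ( 4 * z ) + ( 5 + ( ( x * z ) - ( x * z ) ) ) ) >= 19
stmt 1: x := x * x  -- replace 2 occurrence(s) of x with (x * x)
  => ( ( 4 * z ) + ( 5 + ( ( ( x * x ) * z ) - ( ( x * x ) * z ) ) ) ) >= 19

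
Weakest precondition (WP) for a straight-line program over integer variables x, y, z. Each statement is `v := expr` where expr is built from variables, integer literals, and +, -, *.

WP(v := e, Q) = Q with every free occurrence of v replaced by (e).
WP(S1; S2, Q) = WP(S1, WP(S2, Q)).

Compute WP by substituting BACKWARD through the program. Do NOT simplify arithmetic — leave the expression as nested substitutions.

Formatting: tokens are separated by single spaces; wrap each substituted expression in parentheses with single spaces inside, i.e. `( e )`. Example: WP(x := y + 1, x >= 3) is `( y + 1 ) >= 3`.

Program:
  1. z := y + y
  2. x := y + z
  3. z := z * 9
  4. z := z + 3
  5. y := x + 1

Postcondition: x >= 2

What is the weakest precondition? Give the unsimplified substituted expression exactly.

Answer: ( y + ( y + y ) ) >= 2

Derivation:
post: x >= 2
stmt 5: y := x + 1  -- replace 0 occurrence(s) of y with (x + 1)
  => x >= 2
stmt 4: z := z + 3  -- replace 0 occurrence(s) of z with (z + 3)
  => x >= 2
stmt 3: z := z * 9  -- replace 0 occurrence(s) of z with (z * 9)
  => x >= 2
stmt 2: x := y + z  -- replace 1 occurrence(s) of x with (y + z)
  => ( y + z ) >= 2
stmt 1: z := y + y  -- replace 1 occurrence(s) of z with (y + y)
  => ( y + ( y + y ) ) >= 2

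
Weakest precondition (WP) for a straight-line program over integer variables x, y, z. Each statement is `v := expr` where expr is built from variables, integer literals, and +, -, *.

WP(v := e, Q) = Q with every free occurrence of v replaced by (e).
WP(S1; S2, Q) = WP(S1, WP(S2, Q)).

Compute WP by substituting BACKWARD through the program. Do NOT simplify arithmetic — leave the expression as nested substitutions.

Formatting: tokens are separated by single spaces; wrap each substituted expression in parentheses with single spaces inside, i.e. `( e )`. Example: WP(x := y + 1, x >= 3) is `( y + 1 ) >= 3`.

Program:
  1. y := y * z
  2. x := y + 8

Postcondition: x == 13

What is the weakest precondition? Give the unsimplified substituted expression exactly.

post: x == 13
stmt 2: x := y + 8  -- replace 1 occurrence(s) of x with (y + 8)
  => ( y + 8 ) == 13
stmt 1: y := y * z  -- replace 1 occurrence(s) of y with (y * z)
  => ( ( y * z ) + 8 ) == 13

Answer: ( ( y * z ) + 8 ) == 13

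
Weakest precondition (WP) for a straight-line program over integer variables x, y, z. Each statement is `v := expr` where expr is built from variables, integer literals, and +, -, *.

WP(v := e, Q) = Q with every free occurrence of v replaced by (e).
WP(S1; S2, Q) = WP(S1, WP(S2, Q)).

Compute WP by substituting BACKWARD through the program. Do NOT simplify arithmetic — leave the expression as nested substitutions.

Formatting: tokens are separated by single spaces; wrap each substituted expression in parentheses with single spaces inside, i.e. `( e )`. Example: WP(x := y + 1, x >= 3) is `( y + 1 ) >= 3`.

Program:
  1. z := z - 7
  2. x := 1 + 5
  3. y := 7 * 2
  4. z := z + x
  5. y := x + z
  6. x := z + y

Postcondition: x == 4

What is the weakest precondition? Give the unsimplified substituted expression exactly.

Answer: ( ( ( z - 7 ) + ( 1 + 5 ) ) + ( ( 1 + 5 ) + ( ( z - 7 ) + ( 1 + 5 ) ) ) ) == 4

Derivation:
post: x == 4
stmt 6: x := z + y  -- replace 1 occurrence(s) of x with (z + y)
  => ( z + y ) == 4
stmt 5: y := x + z  -- replace 1 occurrence(s) of y with (x + z)
  => ( z + ( x + z ) ) == 4
stmt 4: z := z + x  -- replace 2 occurrence(s) of z with (z + x)
  => ( ( z + x ) + ( x + ( z + x ) ) ) == 4
stmt 3: y := 7 * 2  -- replace 0 occurrence(s) of y with (7 * 2)
  => ( ( z + x ) + ( x + ( z + x ) ) ) == 4
stmt 2: x := 1 + 5  -- replace 3 occurrence(s) of x with (1 + 5)
  => ( ( z + ( 1 + 5 ) ) + ( ( 1 + 5 ) + ( z + ( 1 + 5 ) ) ) ) == 4
stmt 1: z := z - 7  -- replace 2 occurrence(s) of z with (z - 7)
  => ( ( ( z - 7 ) + ( 1 + 5 ) ) + ( ( 1 + 5 ) + ( ( z - 7 ) + ( 1 + 5 ) ) ) ) == 4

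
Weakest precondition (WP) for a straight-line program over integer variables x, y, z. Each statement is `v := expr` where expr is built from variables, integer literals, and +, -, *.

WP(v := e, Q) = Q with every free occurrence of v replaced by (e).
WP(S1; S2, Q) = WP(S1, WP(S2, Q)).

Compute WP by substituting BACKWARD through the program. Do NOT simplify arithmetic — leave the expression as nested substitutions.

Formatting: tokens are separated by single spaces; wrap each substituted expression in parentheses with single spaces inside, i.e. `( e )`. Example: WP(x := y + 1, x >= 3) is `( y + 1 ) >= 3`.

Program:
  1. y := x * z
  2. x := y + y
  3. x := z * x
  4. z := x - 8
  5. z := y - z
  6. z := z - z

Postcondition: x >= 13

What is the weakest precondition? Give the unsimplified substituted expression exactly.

Answer: ( z * ( ( x * z ) + ( x * z ) ) ) >= 13

Derivation:
post: x >= 13
stmt 6: z := z - z  -- replace 0 occurrence(s) of z with (z - z)
  => x >= 13
stmt 5: z := y - z  -- replace 0 occurrence(s) of z with (y - z)
  => x >= 13
stmt 4: z := x - 8  -- replace 0 occurrence(s) of z with (x - 8)
  => x >= 13
stmt 3: x := z * x  -- replace 1 occurrence(s) of x with (z * x)
  => ( z * x ) >= 13
stmt 2: x := y + y  -- replace 1 occurrence(s) of x with (y + y)
  => ( z * ( y + y ) ) >= 13
stmt 1: y := x * z  -- replace 2 occurrence(s) of y with (x * z)
  => ( z * ( ( x * z ) + ( x * z ) ) ) >= 13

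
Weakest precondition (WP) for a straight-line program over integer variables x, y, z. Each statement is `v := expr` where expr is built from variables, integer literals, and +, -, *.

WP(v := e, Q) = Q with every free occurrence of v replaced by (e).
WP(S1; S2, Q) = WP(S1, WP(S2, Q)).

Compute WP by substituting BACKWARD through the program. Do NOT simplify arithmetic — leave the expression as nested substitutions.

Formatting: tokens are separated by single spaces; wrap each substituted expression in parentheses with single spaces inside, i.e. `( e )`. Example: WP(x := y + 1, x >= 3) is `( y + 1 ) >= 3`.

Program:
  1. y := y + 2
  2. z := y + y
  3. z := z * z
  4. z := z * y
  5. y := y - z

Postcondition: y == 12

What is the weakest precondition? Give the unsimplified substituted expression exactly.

post: y == 12
stmt 5: y := y - z  -- replace 1 occurrence(s) of y with (y - z)
  => ( y - z ) == 12
stmt 4: z := z * y  -- replace 1 occurrence(s) of z with (z * y)
  => ( y - ( z * y ) ) == 12
stmt 3: z := z * z  -- replace 1 occurrence(s) of z with (z * z)
  => ( y - ( ( z * z ) * y ) ) == 12
stmt 2: z := y + y  -- replace 2 occurrence(s) of z with (y + y)
  => ( y - ( ( ( y + y ) * ( y + y ) ) * y ) ) == 12
stmt 1: y := y + 2  -- replace 6 occurrence(s) of y with (y + 2)
  => ( ( y + 2 ) - ( ( ( ( y + 2 ) + ( y + 2 ) ) * ( ( y + 2 ) + ( y + 2 ) ) ) * ( y + 2 ) ) ) == 12

Answer: ( ( y + 2 ) - ( ( ( ( y + 2 ) + ( y + 2 ) ) * ( ( y + 2 ) + ( y + 2 ) ) ) * ( y + 2 ) ) ) == 12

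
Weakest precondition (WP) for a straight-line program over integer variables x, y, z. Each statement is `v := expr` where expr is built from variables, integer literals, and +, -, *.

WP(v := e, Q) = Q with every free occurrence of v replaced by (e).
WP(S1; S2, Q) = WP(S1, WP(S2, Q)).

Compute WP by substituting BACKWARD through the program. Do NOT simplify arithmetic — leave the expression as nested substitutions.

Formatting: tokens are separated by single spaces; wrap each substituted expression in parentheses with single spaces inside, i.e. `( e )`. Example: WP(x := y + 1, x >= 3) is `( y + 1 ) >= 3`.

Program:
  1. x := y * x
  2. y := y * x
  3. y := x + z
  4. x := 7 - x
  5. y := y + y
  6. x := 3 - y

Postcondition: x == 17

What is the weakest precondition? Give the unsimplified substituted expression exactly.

Answer: ( 3 - ( ( ( y * x ) + z ) + ( ( y * x ) + z ) ) ) == 17

Derivation:
post: x == 17
stmt 6: x := 3 - y  -- replace 1 occurrence(s) of x with (3 - y)
  => ( 3 - y ) == 17
stmt 5: y := y + y  -- replace 1 occurrence(s) of y with (y + y)
  => ( 3 - ( y + y ) ) == 17
stmt 4: x := 7 - x  -- replace 0 occurrence(s) of x with (7 - x)
  => ( 3 - ( y + y ) ) == 17
stmt 3: y := x + z  -- replace 2 occurrence(s) of y with (x + z)
  => ( 3 - ( ( x + z ) + ( x + z ) ) ) == 17
stmt 2: y := y * x  -- replace 0 occurrence(s) of y with (y * x)
  => ( 3 - ( ( x + z ) + ( x + z ) ) ) == 17
stmt 1: x := y * x  -- replace 2 occurrence(s) of x with (y * x)
  => ( 3 - ( ( ( y * x ) + z ) + ( ( y * x ) + z ) ) ) == 17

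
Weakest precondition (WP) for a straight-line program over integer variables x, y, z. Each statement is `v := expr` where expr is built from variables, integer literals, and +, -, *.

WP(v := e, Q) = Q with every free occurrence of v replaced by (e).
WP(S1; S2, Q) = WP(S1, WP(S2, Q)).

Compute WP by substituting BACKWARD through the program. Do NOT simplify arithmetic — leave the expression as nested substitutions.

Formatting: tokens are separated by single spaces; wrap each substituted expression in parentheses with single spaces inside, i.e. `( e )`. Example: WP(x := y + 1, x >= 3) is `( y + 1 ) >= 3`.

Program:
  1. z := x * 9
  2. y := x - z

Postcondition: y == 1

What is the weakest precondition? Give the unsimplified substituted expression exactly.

post: y == 1
stmt 2: y := x - z  -- replace 1 occurrence(s) of y with (x - z)
  => ( x - z ) == 1
stmt 1: z := x * 9  -- replace 1 occurrence(s) of z with (x * 9)
  => ( x - ( x * 9 ) ) == 1

Answer: ( x - ( x * 9 ) ) == 1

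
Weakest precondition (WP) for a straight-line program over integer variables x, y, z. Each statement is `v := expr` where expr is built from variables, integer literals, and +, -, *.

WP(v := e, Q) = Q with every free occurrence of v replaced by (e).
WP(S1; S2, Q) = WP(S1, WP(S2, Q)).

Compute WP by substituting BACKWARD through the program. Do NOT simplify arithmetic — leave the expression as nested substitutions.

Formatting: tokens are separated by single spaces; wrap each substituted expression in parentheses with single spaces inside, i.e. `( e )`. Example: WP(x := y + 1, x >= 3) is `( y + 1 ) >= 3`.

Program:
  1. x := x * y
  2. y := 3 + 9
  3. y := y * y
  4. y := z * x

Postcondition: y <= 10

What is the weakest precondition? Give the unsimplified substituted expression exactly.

Answer: ( z * ( x * y ) ) <= 10

Derivation:
post: y <= 10
stmt 4: y := z * x  -- replace 1 occurrence(s) of y with (z * x)
  => ( z * x ) <= 10
stmt 3: y := y * y  -- replace 0 occurrence(s) of y with (y * y)
  => ( z * x ) <= 10
stmt 2: y := 3 + 9  -- replace 0 occurrence(s) of y with (3 + 9)
  => ( z * x ) <= 10
stmt 1: x := x * y  -- replace 1 occurrence(s) of x with (x * y)
  => ( z * ( x * y ) ) <= 10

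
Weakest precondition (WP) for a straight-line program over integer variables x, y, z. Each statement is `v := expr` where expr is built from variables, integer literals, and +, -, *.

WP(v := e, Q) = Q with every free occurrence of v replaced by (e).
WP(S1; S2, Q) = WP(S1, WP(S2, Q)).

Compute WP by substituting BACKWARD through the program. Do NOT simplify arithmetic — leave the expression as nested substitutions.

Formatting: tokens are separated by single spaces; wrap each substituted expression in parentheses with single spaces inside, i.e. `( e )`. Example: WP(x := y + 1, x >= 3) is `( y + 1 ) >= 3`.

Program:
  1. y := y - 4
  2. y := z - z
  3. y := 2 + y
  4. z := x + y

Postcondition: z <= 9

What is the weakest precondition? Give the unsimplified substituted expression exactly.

post: z <= 9
stmt 4: z := x + y  -- replace 1 occurrence(s) of z with (x + y)
  => ( x + y ) <= 9
stmt 3: y := 2 + y  -- replace 1 occurrence(s) of y with (2 + y)
  => ( x + ( 2 + y ) ) <= 9
stmt 2: y := z - z  -- replace 1 occurrence(s) of y with (z - z)
  => ( x + ( 2 + ( z - z ) ) ) <= 9
stmt 1: y := y - 4  -- replace 0 occurrence(s) of y with (y - 4)
  => ( x + ( 2 + ( z - z ) ) ) <= 9

Answer: ( x + ( 2 + ( z - z ) ) ) <= 9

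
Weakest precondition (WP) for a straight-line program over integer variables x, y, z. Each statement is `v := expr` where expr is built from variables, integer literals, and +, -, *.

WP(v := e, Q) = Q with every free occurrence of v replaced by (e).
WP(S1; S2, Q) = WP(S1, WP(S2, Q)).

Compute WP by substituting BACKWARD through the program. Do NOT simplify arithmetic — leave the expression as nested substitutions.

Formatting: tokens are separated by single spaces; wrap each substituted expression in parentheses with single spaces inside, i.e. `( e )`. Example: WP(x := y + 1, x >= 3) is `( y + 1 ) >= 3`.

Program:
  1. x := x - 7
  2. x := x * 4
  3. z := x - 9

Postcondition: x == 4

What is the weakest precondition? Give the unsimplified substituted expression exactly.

Answer: ( ( x - 7 ) * 4 ) == 4

Derivation:
post: x == 4
stmt 3: z := x - 9  -- replace 0 occurrence(s) of z with (x - 9)
  => x == 4
stmt 2: x := x * 4  -- replace 1 occurrence(s) of x with (x * 4)
  => ( x * 4 ) == 4
stmt 1: x := x - 7  -- replace 1 occurrence(s) of x with (x - 7)
  => ( ( x - 7 ) * 4 ) == 4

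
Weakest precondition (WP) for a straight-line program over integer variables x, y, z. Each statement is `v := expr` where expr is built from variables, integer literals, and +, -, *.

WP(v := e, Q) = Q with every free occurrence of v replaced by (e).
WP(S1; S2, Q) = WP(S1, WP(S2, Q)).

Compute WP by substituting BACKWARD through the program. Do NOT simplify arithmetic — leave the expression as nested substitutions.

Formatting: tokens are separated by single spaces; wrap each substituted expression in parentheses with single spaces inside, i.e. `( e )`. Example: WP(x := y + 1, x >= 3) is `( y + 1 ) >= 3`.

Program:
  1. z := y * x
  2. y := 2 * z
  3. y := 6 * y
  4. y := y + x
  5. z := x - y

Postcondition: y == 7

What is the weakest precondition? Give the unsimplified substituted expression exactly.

Answer: ( ( 6 * ( 2 * ( y * x ) ) ) + x ) == 7

Derivation:
post: y == 7
stmt 5: z := x - y  -- replace 0 occurrence(s) of z with (x - y)
  => y == 7
stmt 4: y := y + x  -- replace 1 occurrence(s) of y with (y + x)
  => ( y + x ) == 7
stmt 3: y := 6 * y  -- replace 1 occurrence(s) of y with (6 * y)
  => ( ( 6 * y ) + x ) == 7
stmt 2: y := 2 * z  -- replace 1 occurrence(s) of y with (2 * z)
  => ( ( 6 * ( 2 * z ) ) + x ) == 7
stmt 1: z := y * x  -- replace 1 occurrence(s) of z with (y * x)
  => ( ( 6 * ( 2 * ( y * x ) ) ) + x ) == 7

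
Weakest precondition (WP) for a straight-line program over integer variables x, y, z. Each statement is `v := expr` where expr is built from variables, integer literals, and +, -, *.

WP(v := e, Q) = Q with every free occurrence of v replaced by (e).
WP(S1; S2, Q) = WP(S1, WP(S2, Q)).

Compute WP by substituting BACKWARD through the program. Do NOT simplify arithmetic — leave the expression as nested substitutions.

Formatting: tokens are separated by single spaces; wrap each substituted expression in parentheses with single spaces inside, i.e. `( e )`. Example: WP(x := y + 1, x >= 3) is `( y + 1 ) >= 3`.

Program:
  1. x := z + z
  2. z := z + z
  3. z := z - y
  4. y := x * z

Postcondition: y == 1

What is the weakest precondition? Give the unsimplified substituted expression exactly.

Answer: ( ( z + z ) * ( ( z + z ) - y ) ) == 1

Derivation:
post: y == 1
stmt 4: y := x * z  -- replace 1 occurrence(s) of y with (x * z)
  => ( x * z ) == 1
stmt 3: z := z - y  -- replace 1 occurrence(s) of z with (z - y)
  => ( x * ( z - y ) ) == 1
stmt 2: z := z + z  -- replace 1 occurrence(s) of z with (z + z)
  => ( x * ( ( z + z ) - y ) ) == 1
stmt 1: x := z + z  -- replace 1 occurrence(s) of x with (z + z)
  => ( ( z + z ) * ( ( z + z ) - y ) ) == 1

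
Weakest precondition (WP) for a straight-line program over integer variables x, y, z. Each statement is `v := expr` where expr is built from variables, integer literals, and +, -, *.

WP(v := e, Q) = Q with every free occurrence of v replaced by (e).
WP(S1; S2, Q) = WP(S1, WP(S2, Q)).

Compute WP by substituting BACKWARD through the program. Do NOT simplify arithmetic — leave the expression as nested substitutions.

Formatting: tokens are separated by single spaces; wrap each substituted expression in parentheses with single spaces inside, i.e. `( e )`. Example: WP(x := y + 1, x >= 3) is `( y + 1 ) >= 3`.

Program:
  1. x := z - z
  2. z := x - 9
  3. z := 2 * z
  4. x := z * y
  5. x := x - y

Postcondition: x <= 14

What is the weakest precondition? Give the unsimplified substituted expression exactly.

post: x <= 14
stmt 5: x := x - y  -- replace 1 occurrence(s) of x with (x - y)
  => ( x - y ) <= 14
stmt 4: x := z * y  -- replace 1 occurrence(s) of x with (z * y)
  => ( ( z * y ) - y ) <= 14
stmt 3: z := 2 * z  -- replace 1 occurrence(s) of z with (2 * z)
  => ( ( ( 2 * z ) * y ) - y ) <= 14
stmt 2: z := x - 9  -- replace 1 occurrence(s) of z with (x - 9)
  => ( ( ( 2 * ( x - 9 ) ) * y ) - y ) <= 14
stmt 1: x := z - z  -- replace 1 occurrence(s) of x with (z - z)
  => ( ( ( 2 * ( ( z - z ) - 9 ) ) * y ) - y ) <= 14

Answer: ( ( ( 2 * ( ( z - z ) - 9 ) ) * y ) - y ) <= 14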